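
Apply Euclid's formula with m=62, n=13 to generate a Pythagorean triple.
(3675, 1612, 4013)

Euclid's formula: a = m² - n², b = 2mn, c = m² + n²
m = 62, n = 13
a = 62² - 13² = 3844 - 169 = 3675
b = 2 × 62 × 13 = 1612
c = 62² + 13² = 3844 + 169 = 4013
Verification: 3675² + 1612² = 13505625 + 2598544 = 16104169 = 4013² ✓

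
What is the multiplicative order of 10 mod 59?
58

59 is prime, so ord(10) divides φ(59) = 58.
Divisors of 58: 1, 2, 29, 58.
Repeated squaring: 10^1 ≡ 10, 10^2 ≡ 41, 10^4 ≡ 29, 10^8 ≡ 15, 10^16 ≡ 48, 10^32 ≡ 3 (mod 59).
Test 10^d mod 59 for each divisor d in increasing order:
10^1 ≡ 10
10^2 ≡ 41
10^29 = 10^16·10^8·10^4·10^1 ≡ 58
10^58 = 10^32·10^16·10^8·10^2 ≡ 1  ← first divisor giving 1
The order is 58.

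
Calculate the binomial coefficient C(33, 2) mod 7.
3

Using Lucas' theorem:
Write n=33 and k=2 in base 7:
n in base 7: [4, 5]
k in base 7: [0, 2]
C(33,2) mod 7 = ∏ C(n_i, k_i) mod 7
Digit binomials (mod 7): C(4,0) = 1; C(5,2) = 10 ≡ 3
Product: 1 × 3 = 3 ≡ 3 (mod 7)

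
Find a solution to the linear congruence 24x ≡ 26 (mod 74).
x ≡ 35 (mod 37)

gcd(24, 74) = 2, which divides 26, so solutions exist.
Divide through by 2: 12x ≡ 13 (mod 37).
Find 12^(-1) mod 37 by the extended Euclidean algorithm:
37 = 3 × 12 + 1  ⟹  1 = (1)·37 + (-3)·12
So (-3)·12 ≡ 1 (mod 37), i.e. 12^(-1) ≡ -3 ≡ 34 (mod 37).
x ≡ 34 × 13 = 442 ≡ 35 (mod 37).
Check: 24 × 35 = 840 ≡ 26 (mod 74).
x ≡ 35 (mod 37), giving 2 solutions mod 74.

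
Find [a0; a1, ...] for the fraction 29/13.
[2; 4, 3]

Euclidean algorithm steps:
29 = 2 × 13 + 3
13 = 4 × 3 + 1
3 = 3 × 1 + 0
Continued fraction: [2; 4, 3]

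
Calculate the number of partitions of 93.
82010177

p(n) counts ways to write n as a sum of positive integers (order ignored).
Euler's pentagonal recurrence: p(k) = p(k-1) + p(k-2) - p(k-5) - p(k-7) + p(k-12) + p(k-15) - ... (offsets j(3j∓1)/2, signs ++--, p(0)=1, p(<0)=0).
DP table for k = 0..92: p(0)=1, p(1)=1, p(2)=2, p(3)=3, p(4)=5, p(5)=7, p(6)=11, p(7)=15, p(8)=22, p(9)=30, p(10)=42, p(11)=56, p(12)=77, p(13)=101, p(14)=135, p(15)=176, p(16)=231, p(17)=297, p(18)=385, p(19)=490, p(20)=627, p(21)=792, p(22)=1002, p(23)=1255, p(24)=1575, p(25)=1958, p(26)=2436, p(27)=3010, p(28)=3718, p(29)=4565, p(30)=5604, p(31)=6842, p(32)=8349, p(33)=10143, p(34)=12310, p(35)=14883, p(36)=17977, p(37)=21637, p(38)=26015, p(39)=31185, p(40)=37338, p(41)=44583, p(42)=53174, p(43)=63261, p(44)=75175, p(45)=89134, p(46)=105558, p(47)=124754, p(48)=147273, p(49)=173525, p(50)=204226, p(51)=239943, p(52)=281589, p(53)=329931, p(54)=386155, p(55)=451276, p(56)=526823, p(57)=614154, p(58)=715220, p(59)=831820, p(60)=966467, p(61)=1121505, p(62)=1300156, p(63)=1505499, p(64)=1741630, p(65)=2012558, p(66)=2323520, p(67)=2679689, p(68)=3087735, p(69)=3554345, p(70)=4087968, p(71)=4697205, p(72)=5392783, p(73)=6185689, p(74)=7089500, p(75)=8118264, p(76)=9289091, p(77)=10619863, p(78)=12132164, p(79)=13848650, p(80)=15796476, p(81)=18004327, p(82)=20506255, p(83)=23338469, p(84)=26543660, p(85)=30167357, p(86)=34262962, p(87)=38887673, p(88)=44108109, p(89)=49995925, p(90)=56634173, p(91)=64112359, p(92)=72533807.
Final step: p(93) = p(92) + p(91) - p(88) - p(86) + p(81) + p(78) - p(71) - p(67) + p(58) + p(53) - p(42) - p(36) + p(23) + p(16) - p(1)
= 72533807 + 64112359 - 44108109 - 34262962 + 18004327 + 12132164 - 4697205 - 2679689 + 715220 + 329931 - 53174 - 17977 + 1255 + 231 - 1
= 82010177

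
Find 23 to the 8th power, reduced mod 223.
130

Repeated squaring. Binary of 8 = 1000.
23^1 ≡ 23 (mod 223); 23^2 ≡ 83 (mod 223); 23^4 ≡ 199 (mod 223); 23^8 ≡ 130 (mod 223)
23^8 = 23^8 ≡ 130 (mod 223)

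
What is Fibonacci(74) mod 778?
725

Matrix identity: Q^n = [[F_(n+1), F_n], [F_n, F_(n-1)]] with Q = [[1,1],[1,0]].
n = 74 = 1001010₂. Square-and-multiply, entries mod 778:
Q^1 = [[1,1],[1,0]]
Q^2 = (Q^1)² = [[2,1],[1,1]]
Q^4 = (Q^2)² = [[5,3],[3,2]]
Q^9 = (Q^4)²·Q = [[55,34],[34,21]]
Q^18 = (Q^9)² = [[291,250],[250,41]]
Q^37 = (Q^18)²·Q = [[671,139],[139,532]]
Q^74 = (Q^37)² = [[428,725],[725,481]]
F_74 mod 778 = Q^74[0][1] = 725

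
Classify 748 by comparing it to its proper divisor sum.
abundant

Proper divisors of 748: sum = 1 + 2 + 4 + 11 + 17 + 22 + 34 + 44 + 68 + 187 + 374 = 764
Since 764 > 748, 748 is abundant.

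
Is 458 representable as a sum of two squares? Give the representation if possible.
13² + 17² (a=13, b=17)

Factorization: 458 = 2 × 229
By Fermat: n is sum of two squares iff every prime p ≡ 3 (mod 4) appears to even power.
All primes ≡ 3 (mod 4) appear to even power.
Search a = 0, 1, 2, … for 458 - a² a perfect square: first hit at a = 13: 458 - 169 = 289 = 17².
458 = 13² + 17² = 169 + 289 ✓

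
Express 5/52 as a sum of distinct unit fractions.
1/11 + 1/191 + 1/109252

Greedy algorithm:
5/52: ceiling(52/5) = 11, use 1/11
3/572: ceiling(572/3) = 191, use 1/191
1/109252: ceiling(109252/1) = 109252, use 1/109252
Result: 5/52 = 1/11 + 1/191 + 1/109252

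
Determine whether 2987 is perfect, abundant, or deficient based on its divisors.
deficient

Proper divisors of 2987: sum = 1 + 29 + 103 = 133
Since 133 < 2987, 2987 is deficient.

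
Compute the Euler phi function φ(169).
156

169 = 13^2
φ(n) = n × ∏(1 - 1/p) for each prime p dividing n
φ(169) = 169 × (1 - 1/13) = 156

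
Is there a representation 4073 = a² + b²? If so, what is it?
37² + 52² (a=37, b=52)

Factorization: 4073 = 4073
By Fermat: n is sum of two squares iff every prime p ≡ 3 (mod 4) appears to even power.
All primes ≡ 3 (mod 4) appear to even power.
Search a = 0, 1, 2, … for 4073 - a² a perfect square: first hit at a = 37: 4073 - 1369 = 2704 = 52².
4073 = 37² + 52² = 1369 + 2704 ✓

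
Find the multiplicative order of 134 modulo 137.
136

137 is prime, so ord(134) divides φ(137) = 136.
Divisors of 136: 1, 2, 4, 8, 17, 34, 68, 136.
Repeated squaring: 134^1 ≡ 134, 134^2 ≡ 9, 134^4 ≡ 81, 134^8 ≡ 122, 134^16 ≡ 88, 134^32 ≡ 72, 134^64 ≡ 115, 134^128 ≡ 73 (mod 137).
Test 134^d mod 137 for each divisor d in increasing order:
134^1 ≡ 134
134^2 ≡ 9
134^4 ≡ 81
134^8 ≡ 122
134^17 = 134^16·134^1 ≡ 10
134^34 = 134^32·134^2 ≡ 100
134^68 = 134^64·134^4 ≡ 136
134^136 = 134^128·134^8 ≡ 1  ← first divisor giving 1
The order is 136.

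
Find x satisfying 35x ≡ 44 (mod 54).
x ≡ 46 (mod 54)

gcd(35, 54) = 1, which divides 44, so solutions exist.
Find 35^(-1) mod 54 by the extended Euclidean algorithm:
54 = 1 × 35 + 19  ⟹  19 = (1)·54 + (-1)·35
35 = 1 × 19 + 16  ⟹  16 = (-1)·54 + (2)·35
19 = 1 × 16 + 3  ⟹  3 = (2)·54 + (-3)·35
16 = 5 × 3 + 1  ⟹  1 = (-11)·54 + (17)·35
So (17)·35 ≡ 1 (mod 54), i.e. 35^(-1) ≡ 17 (mod 54).
x ≡ 17 × 44 = 748 ≡ 46 (mod 54).
Check: 35 × 46 = 1610 ≡ 44 (mod 54).
Unique solution: x ≡ 46 (mod 54)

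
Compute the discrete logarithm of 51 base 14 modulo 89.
79

Baby-step giant-step with step n = ⌈√89⌉ = 10.
Baby steps 14^j mod 89 (j:value) for j=0..9: 0:1, 1:14, 2:18, 3:74, 4:57, 5:86, 6:47, 7:35, 8:45, 9:7.
Giant-step multiplier: 14^(-10) ≡ 14^(88-10) = 14^78 ≡ 10 (mod 89).
Giant steps γ_i = 51·10^i mod 89: γ_0=51, γ_1=65, γ_2=27, γ_3=3, γ_4=30, γ_5=33, γ_6=63, γ_7=7 (in table at j=9).
x = i·n + j = 7·10 + 9 = 79.
Check: 14^79 ≡ 51 (mod 89).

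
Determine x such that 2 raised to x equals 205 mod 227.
142

Baby-step giant-step with step n = ⌈√227⌉ = 16.
Baby steps 2^j mod 227 (j:value) for j=0..15: 0:1, 1:2, 2:4, 3:8, 4:16, 5:32, 6:64, 7:128, 8:29, 9:58, 10:116, 11:5, 12:10, 13:20, 14:40, 15:80.
Giant-step multiplier: 2^(-16) ≡ 2^(226-16) = 2^210 ≡ 166 (mod 227).
Giant steps γ_i = 205·166^i mod 227: γ_0=205, γ_1=207, γ_2=85, γ_3=36, γ_4=74, γ_5=26, γ_6=3, γ_7=44, γ_8=40 (in table at j=14).
x = i·n + j = 8·16 + 14 = 142.
Check: 2^142 ≡ 205 (mod 227).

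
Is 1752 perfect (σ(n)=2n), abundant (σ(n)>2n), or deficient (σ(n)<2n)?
abundant

Proper divisors of 1752: sum = 1 + 2 + 3 + 4 + 6 + 8 + 12 + 24 + 73 + 146 + 219 + 292 + 438 + 584 + 876 = 2688
Since 2688 > 1752, 1752 is abundant.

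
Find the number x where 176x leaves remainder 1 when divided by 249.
191

gcd(176, 249) = 1, so the inverse exists.
Extended Euclidean algorithm on (249, 176):
249 = 1 × 176 + 73  ⟹  73 = (1)·249 + (-1)·176
176 = 2 × 73 + 30  ⟹  30 = (-2)·249 + (3)·176
73 = 2 × 30 + 13  ⟹  13 = (5)·249 + (-7)·176
30 = 2 × 13 + 4  ⟹  4 = (-12)·249 + (17)·176
13 = 3 × 4 + 1  ⟹  1 = (41)·249 + (-58)·176
So (-58)·176 ≡ 1 (mod 249), i.e. 176^(-1) ≡ -58 ≡ 191 (mod 249).
Check: 176 × 191 = 33616 ≡ 1 (mod 249)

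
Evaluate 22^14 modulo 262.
144

Repeated squaring. Binary of 14 = 1110.
22^1 ≡ 22 (mod 262); 22^2 ≡ 222 (mod 262); 22^4 ≡ 28 (mod 262); 22^8 ≡ 260 (mod 262)
22^14 = 22^2 × 22^4 × 22^8 ≡ 144 (mod 262)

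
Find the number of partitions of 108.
483502844

p(n) counts ways to write n as a sum of positive integers (order ignored).
Euler's pentagonal recurrence: p(k) = p(k-1) + p(k-2) - p(k-5) - p(k-7) + p(k-12) + p(k-15) - ... (offsets j(3j∓1)/2, signs ++--, p(0)=1, p(<0)=0).
DP table for k = 0..107: p(0)=1, p(1)=1, p(2)=2, p(3)=3, p(4)=5, p(5)=7, p(6)=11, p(7)=15, p(8)=22, p(9)=30, p(10)=42, p(11)=56, p(12)=77, p(13)=101, p(14)=135, p(15)=176, p(16)=231, p(17)=297, p(18)=385, p(19)=490, p(20)=627, p(21)=792, p(22)=1002, p(23)=1255, p(24)=1575, p(25)=1958, p(26)=2436, p(27)=3010, p(28)=3718, p(29)=4565, p(30)=5604, p(31)=6842, p(32)=8349, p(33)=10143, p(34)=12310, p(35)=14883, p(36)=17977, p(37)=21637, p(38)=26015, p(39)=31185, p(40)=37338, p(41)=44583, p(42)=53174, p(43)=63261, p(44)=75175, p(45)=89134, p(46)=105558, p(47)=124754, p(48)=147273, p(49)=173525, p(50)=204226, p(51)=239943, p(52)=281589, p(53)=329931, p(54)=386155, p(55)=451276, p(56)=526823, p(57)=614154, p(58)=715220, p(59)=831820, p(60)=966467, p(61)=1121505, p(62)=1300156, p(63)=1505499, p(64)=1741630, p(65)=2012558, p(66)=2323520, p(67)=2679689, p(68)=3087735, p(69)=3554345, p(70)=4087968, p(71)=4697205, p(72)=5392783, p(73)=6185689, p(74)=7089500, p(75)=8118264, p(76)=9289091, p(77)=10619863, p(78)=12132164, p(79)=13848650, p(80)=15796476, p(81)=18004327, p(82)=20506255, p(83)=23338469, p(84)=26543660, p(85)=30167357, p(86)=34262962, p(87)=38887673, p(88)=44108109, p(89)=49995925, p(90)=56634173, p(91)=64112359, p(92)=72533807, p(93)=82010177, p(94)=92669720, p(95)=104651419, p(96)=118114304, p(97)=133230930, p(98)=150198136, p(99)=169229875, p(100)=190569292, p(101)=214481126, p(102)=241265379, p(103)=271248950, p(104)=304801365, p(105)=342325709, p(106)=384276336, p(107)=431149389.
Final step: p(108) = p(107) + p(106) - p(103) - p(101) + p(96) + p(93) - p(86) - p(82) + p(73) + p(68) - p(57) - p(51) + p(38) + p(31) - p(16) - p(8)
= 431149389 + 384276336 - 271248950 - 214481126 + 118114304 + 82010177 - 34262962 - 20506255 + 6185689 + 3087735 - 614154 - 239943 + 26015 + 6842 - 231 - 22
= 483502844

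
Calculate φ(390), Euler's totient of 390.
96

390 = 2 × 3 × 5 × 13
φ(n) = n × ∏(1 - 1/p) for each prime p dividing n
φ(390) = 390 × (1 - 1/2) × (1 - 1/3) × (1 - 1/5) × (1 - 1/13) = 96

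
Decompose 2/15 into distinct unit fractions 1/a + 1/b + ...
1/8 + 1/120

Greedy algorithm:
2/15: ceiling(15/2) = 8, use 1/8
1/120: ceiling(120/1) = 120, use 1/120
Result: 2/15 = 1/8 + 1/120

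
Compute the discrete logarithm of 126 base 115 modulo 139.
83

Baby-step giant-step with step n = ⌈√139⌉ = 12.
Baby steps 115^j mod 139 (j:value) for j=0..11: 0:1, 1:115, 2:20, 3:76, 4:122, 5:130, 6:77, 7:98, 8:11, 9:14, 10:81, 11:2.
Giant-step multiplier: 115^(-12) ≡ 115^(138-12) = 115^126 ≡ 55 (mod 139).
Giant steps γ_i = 126·55^i mod 139: γ_0=126, γ_1=119, γ_2=12, γ_3=104, γ_4=21, γ_5=43, γ_6=2 (in table at j=11).
x = i·n + j = 6·12 + 11 = 83.
Check: 115^83 ≡ 126 (mod 139).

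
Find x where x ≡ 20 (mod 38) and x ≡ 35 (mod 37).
590

Using Chinese Remainder Theorem:
M = 38 × 37 = 1406
M1 = 37, M2 = 38
y1 = 37^(-1) mod 38 = 37
y2 = 38^(-1) mod 37 = 1
x = (20×37×37 + 35×38×1) mod 1406 = 590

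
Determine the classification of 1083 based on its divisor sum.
deficient

Proper divisors of 1083: sum = 1 + 3 + 19 + 57 + 361 = 441
Since 441 < 1083, 1083 is deficient.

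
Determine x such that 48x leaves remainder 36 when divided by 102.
x ≡ 5 (mod 17)

gcd(48, 102) = 6, which divides 36, so solutions exist.
Divide through by 6: 8x ≡ 6 (mod 17).
Find 8^(-1) mod 17 by the extended Euclidean algorithm:
17 = 2 × 8 + 1  ⟹  1 = (1)·17 + (-2)·8
So (-2)·8 ≡ 1 (mod 17), i.e. 8^(-1) ≡ -2 ≡ 15 (mod 17).
x ≡ 15 × 6 = 90 ≡ 5 (mod 17).
Check: 48 × 5 = 240 ≡ 36 (mod 102).
x ≡ 5 (mod 17), giving 6 solutions mod 102.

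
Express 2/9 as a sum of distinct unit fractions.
1/5 + 1/45

Greedy algorithm:
2/9: ceiling(9/2) = 5, use 1/5
1/45: ceiling(45/1) = 45, use 1/45
Result: 2/9 = 1/5 + 1/45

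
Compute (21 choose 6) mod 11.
1

Using Lucas' theorem:
Write n=21 and k=6 in base 11:
n in base 11: [1, 10]
k in base 11: [0, 6]
C(21,6) mod 11 = ∏ C(n_i, k_i) mod 11
Digit binomials (mod 11): C(1,0) = 1; C(10,6) = 210 ≡ 1
Product: 1 × 1 = 1 ≡ 1 (mod 11)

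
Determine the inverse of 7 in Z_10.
3

gcd(7, 10) = 1, so the inverse exists.
Extended Euclidean algorithm on (10, 7):
10 = 1 × 7 + 3  ⟹  3 = (1)·10 + (-1)·7
7 = 2 × 3 + 1  ⟹  1 = (-2)·10 + (3)·7
So (3)·7 ≡ 1 (mod 10), i.e. 7^(-1) ≡ 3 (mod 10).
Check: 7 × 3 = 21 ≡ 1 (mod 10)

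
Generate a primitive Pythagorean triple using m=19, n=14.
(165, 532, 557)

Euclid's formula: a = m² - n², b = 2mn, c = m² + n²
m = 19, n = 14
a = 19² - 14² = 361 - 196 = 165
b = 2 × 19 × 14 = 532
c = 19² + 14² = 361 + 196 = 557
Verification: 165² + 532² = 27225 + 283024 = 310249 = 557² ✓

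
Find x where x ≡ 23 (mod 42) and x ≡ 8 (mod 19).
65

Using Chinese Remainder Theorem:
M = 42 × 19 = 798
M1 = 19, M2 = 42
y1 = 19^(-1) mod 42 = 31
y2 = 42^(-1) mod 19 = 5
x = (23×19×31 + 8×42×5) mod 798 = 65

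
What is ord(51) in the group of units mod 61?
60

61 is prime, so ord(51) divides φ(61) = 60.
Divisors of 60: 1, 2, 3, 4, 5, 6, 10, 12, 15, 20, 30, 60.
Repeated squaring: 51^1 ≡ 51, 51^2 ≡ 39, 51^4 ≡ 57, 51^8 ≡ 16, 51^16 ≡ 12, 51^32 ≡ 22 (mod 61).
Test 51^d mod 61 for each divisor d in increasing order:
51^1 ≡ 51
51^2 ≡ 39
51^3 = 51^2·51^1 ≡ 37
51^4 ≡ 57
51^5 = 51^4·51^1 ≡ 40
51^6 = 51^4·51^2 ≡ 27
51^10 = 51^8·51^2 ≡ 14
51^12 = 51^8·51^4 ≡ 58
51^15 = 51^8·51^4·51^2·51^1 ≡ 11
51^20 = 51^16·51^4 ≡ 13
51^30 = 51^16·51^8·51^4·51^2 ≡ 60
51^60 = 51^32·51^16·51^8·51^4 ≡ 1  ← first divisor giving 1
The order is 60.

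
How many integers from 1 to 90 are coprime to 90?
24

90 = 2 × 3^2 × 5
φ(n) = n × ∏(1 - 1/p) for each prime p dividing n
φ(90) = 90 × (1 - 1/2) × (1 - 1/3) × (1 - 1/5) = 24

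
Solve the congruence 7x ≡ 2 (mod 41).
x ≡ 12 (mod 41)

gcd(7, 41) = 1, which divides 2, so solutions exist.
Find 7^(-1) mod 41 by the extended Euclidean algorithm:
41 = 5 × 7 + 6  ⟹  6 = (1)·41 + (-5)·7
7 = 1 × 6 + 1  ⟹  1 = (-1)·41 + (6)·7
So (6)·7 ≡ 1 (mod 41), i.e. 7^(-1) ≡ 6 (mod 41).
x ≡ 6 × 2 = 12 ≡ 12 (mod 41).
Check: 7 × 12 = 84 ≡ 2 (mod 41).
Unique solution: x ≡ 12 (mod 41)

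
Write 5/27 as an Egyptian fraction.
1/6 + 1/54

Greedy algorithm:
5/27: ceiling(27/5) = 6, use 1/6
1/54: ceiling(54/1) = 54, use 1/54
Result: 5/27 = 1/6 + 1/54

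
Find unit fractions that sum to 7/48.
1/7 + 1/336

Greedy algorithm:
7/48: ceiling(48/7) = 7, use 1/7
1/336: ceiling(336/1) = 336, use 1/336
Result: 7/48 = 1/7 + 1/336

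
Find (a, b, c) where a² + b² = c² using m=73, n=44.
(3393, 6424, 7265)

Euclid's formula: a = m² - n², b = 2mn, c = m² + n²
m = 73, n = 44
a = 73² - 44² = 5329 - 1936 = 3393
b = 2 × 73 × 44 = 6424
c = 73² + 44² = 5329 + 1936 = 7265
Verification: 3393² + 6424² = 11512449 + 41267776 = 52780225 = 7265² ✓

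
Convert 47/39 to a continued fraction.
[1; 4, 1, 7]

Euclidean algorithm steps:
47 = 1 × 39 + 8
39 = 4 × 8 + 7
8 = 1 × 7 + 1
7 = 7 × 1 + 0
Continued fraction: [1; 4, 1, 7]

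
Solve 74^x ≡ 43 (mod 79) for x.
53

Baby-step giant-step with step n = ⌈√79⌉ = 9.
Baby steps 74^j mod 79 (j:value) for j=0..8: 0:1, 1:74, 2:25, 3:33, 4:72, 5:35, 6:62, 7:6, 8:49.
Giant-step multiplier: 74^(-9) ≡ 74^(78-9) = 74^69 ≡ 69 (mod 79).
Giant steps γ_i = 43·69^i mod 79: γ_0=43, γ_1=44, γ_2=34, γ_3=55, γ_4=3, γ_5=49 (in table at j=8).
x = i·n + j = 5·9 + 8 = 53.
Check: 74^53 ≡ 43 (mod 79).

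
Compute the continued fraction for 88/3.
[29; 3]

Euclidean algorithm steps:
88 = 29 × 3 + 1
3 = 3 × 1 + 0
Continued fraction: [29; 3]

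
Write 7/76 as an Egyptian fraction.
1/11 + 1/836

Greedy algorithm:
7/76: ceiling(76/7) = 11, use 1/11
1/836: ceiling(836/1) = 836, use 1/836
Result: 7/76 = 1/11 + 1/836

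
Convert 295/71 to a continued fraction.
[4; 6, 2, 5]

Euclidean algorithm steps:
295 = 4 × 71 + 11
71 = 6 × 11 + 5
11 = 2 × 5 + 1
5 = 5 × 1 + 0
Continued fraction: [4; 6, 2, 5]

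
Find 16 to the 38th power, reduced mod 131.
77

Repeated squaring. Binary of 38 = 100110.
16^1 ≡ 16 (mod 131); 16^2 ≡ 125 (mod 131); 16^4 ≡ 36 (mod 131); 16^8 ≡ 117 (mod 131); 16^16 ≡ 65 (mod 131); 16^32 ≡ 33 (mod 131)
16^38 = 16^2 × 16^4 × 16^32 ≡ 77 (mod 131)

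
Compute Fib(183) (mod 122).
2

Matrix identity: Q^n = [[F_(n+1), F_n], [F_n, F_(n-1)]] with Q = [[1,1],[1,0]].
n = 183 = 10110111₂. Square-and-multiply, entries mod 122:
Q^1 = [[1,1],[1,0]]
Q^2 = (Q^1)² = [[2,1],[1,1]]
Q^5 = (Q^2)²·Q = [[8,5],[5,3]]
Q^11 = (Q^5)²·Q = [[22,89],[89,55]]
Q^22 = (Q^11)² = [[109,21],[21,88]]
Q^45 = (Q^22)²·Q = [[111,0],[0,111]]
Q^91 = (Q^45)²·Q = [[121,121],[121,0]]
Q^183 = (Q^91)²·Q = [[3,2],[2,1]]
F_183 mod 122 = Q^183[0][1] = 2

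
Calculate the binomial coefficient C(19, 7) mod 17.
0

Using Lucas' theorem:
Write n=19 and k=7 in base 17:
n in base 17: [1, 2]
k in base 17: [0, 7]
C(19,7) mod 17 = ∏ C(n_i, k_i) mod 17
Digit binomials (mod 17): C(1,0) = 1; C(2,7) = 0 (k_i > n_i)
Product: 1 × 0 = 0 ≡ 0 (mod 17)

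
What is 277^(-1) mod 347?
114

gcd(277, 347) = 1, so the inverse exists.
Extended Euclidean algorithm on (347, 277):
347 = 1 × 277 + 70  ⟹  70 = (1)·347 + (-1)·277
277 = 3 × 70 + 67  ⟹  67 = (-3)·347 + (4)·277
70 = 1 × 67 + 3  ⟹  3 = (4)·347 + (-5)·277
67 = 22 × 3 + 1  ⟹  1 = (-91)·347 + (114)·277
So (114)·277 ≡ 1 (mod 347), i.e. 277^(-1) ≡ 114 (mod 347).
Check: 277 × 114 = 31578 ≡ 1 (mod 347)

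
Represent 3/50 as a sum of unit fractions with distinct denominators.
1/17 + 1/850

Greedy algorithm:
3/50: ceiling(50/3) = 17, use 1/17
1/850: ceiling(850/1) = 850, use 1/850
Result: 3/50 = 1/17 + 1/850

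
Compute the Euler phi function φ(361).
342

361 = 19^2
φ(n) = n × ∏(1 - 1/p) for each prime p dividing n
φ(361) = 361 × (1 - 1/19) = 342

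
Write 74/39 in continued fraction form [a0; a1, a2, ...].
[1; 1, 8, 1, 3]

Euclidean algorithm steps:
74 = 1 × 39 + 35
39 = 1 × 35 + 4
35 = 8 × 4 + 3
4 = 1 × 3 + 1
3 = 3 × 1 + 0
Continued fraction: [1; 1, 8, 1, 3]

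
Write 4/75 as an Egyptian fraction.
1/19 + 1/1425

Greedy algorithm:
4/75: ceiling(75/4) = 19, use 1/19
1/1425: ceiling(1425/1) = 1425, use 1/1425
Result: 4/75 = 1/19 + 1/1425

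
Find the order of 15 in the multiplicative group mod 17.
8

17 is prime, so ord(15) divides φ(17) = 16.
Divisors of 16: 1, 2, 4, 8, 16.
Repeated squaring: 15^1 ≡ 15, 15^2 ≡ 4, 15^4 ≡ 16, 15^8 ≡ 1, 15^16 ≡ 1 (mod 17).
Test 15^d mod 17 for each divisor d in increasing order:
15^1 ≡ 15
15^2 ≡ 4
15^4 ≡ 16
15^8 ≡ 1  ← first divisor giving 1
The order is 8.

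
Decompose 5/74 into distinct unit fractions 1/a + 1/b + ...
1/15 + 1/1110

Greedy algorithm:
5/74: ceiling(74/5) = 15, use 1/15
1/1110: ceiling(1110/1) = 1110, use 1/1110
Result: 5/74 = 1/15 + 1/1110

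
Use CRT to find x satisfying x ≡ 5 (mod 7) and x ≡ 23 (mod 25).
173

Using Chinese Remainder Theorem:
M = 7 × 25 = 175
M1 = 25, M2 = 7
y1 = 25^(-1) mod 7 = 2
y2 = 7^(-1) mod 25 = 18
x = (5×25×2 + 23×7×18) mod 175 = 173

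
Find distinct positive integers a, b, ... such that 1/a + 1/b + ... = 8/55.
1/7 + 1/385

Greedy algorithm:
8/55: ceiling(55/8) = 7, use 1/7
1/385: ceiling(385/1) = 385, use 1/385
Result: 8/55 = 1/7 + 1/385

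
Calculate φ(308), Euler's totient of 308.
120

308 = 2^2 × 7 × 11
φ(n) = n × ∏(1 - 1/p) for each prime p dividing n
φ(308) = 308 × (1 - 1/2) × (1 - 1/7) × (1 - 1/11) = 120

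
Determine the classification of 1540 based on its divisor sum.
abundant

Proper divisors of 1540: sum = 1 + 2 + 4 + 5 + 7 + 10 + 11 + 14 + ... + 220 + 308 + 385 + 770 (23 divisors) = 2492
Since 2492 > 1540, 1540 is abundant.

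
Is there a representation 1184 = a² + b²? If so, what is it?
20² + 28² (a=20, b=28)

Factorization: 1184 = 2^5 × 37
By Fermat: n is sum of two squares iff every prime p ≡ 3 (mod 4) appears to even power.
All primes ≡ 3 (mod 4) appear to even power.
Search a = 0, 1, 2, … for 1184 - a² a perfect square: first hit at a = 20: 1184 - 400 = 784 = 28².
1184 = 20² + 28² = 400 + 784 ✓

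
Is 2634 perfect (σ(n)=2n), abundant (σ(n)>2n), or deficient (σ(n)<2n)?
abundant

Proper divisors of 2634: sum = 1 + 2 + 3 + 6 + 439 + 878 + 1317 = 2646
Since 2646 > 2634, 2634 is abundant.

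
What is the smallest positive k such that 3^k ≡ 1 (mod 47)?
23

47 is prime, so ord(3) divides φ(47) = 46.
Divisors of 46: 1, 2, 23, 46.
Repeated squaring: 3^1 ≡ 3, 3^2 ≡ 9, 3^4 ≡ 34, 3^8 ≡ 28, 3^16 ≡ 32, 3^32 ≡ 37 (mod 47).
Test 3^d mod 47 for each divisor d in increasing order:
3^1 ≡ 3
3^2 ≡ 9
3^23 = 3^16·3^4·3^2·3^1 ≡ 1  ← first divisor giving 1
The order is 23.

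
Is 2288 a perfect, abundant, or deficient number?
abundant

Proper divisors of 2288: sum = 1 + 2 + 4 + 8 + 11 + 13 + 16 + 22 + ... + 208 + 286 + 572 + 1144 (19 divisors) = 2920
Since 2920 > 2288, 2288 is abundant.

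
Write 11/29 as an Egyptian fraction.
1/3 + 1/22 + 1/1914

Greedy algorithm:
11/29: ceiling(29/11) = 3, use 1/3
4/87: ceiling(87/4) = 22, use 1/22
1/1914: ceiling(1914/1) = 1914, use 1/1914
Result: 11/29 = 1/3 + 1/22 + 1/1914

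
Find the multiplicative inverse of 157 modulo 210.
103

gcd(157, 210) = 1, so the inverse exists.
Extended Euclidean algorithm on (210, 157):
210 = 1 × 157 + 53  ⟹  53 = (1)·210 + (-1)·157
157 = 2 × 53 + 51  ⟹  51 = (-2)·210 + (3)·157
53 = 1 × 51 + 2  ⟹  2 = (3)·210 + (-4)·157
51 = 25 × 2 + 1  ⟹  1 = (-77)·210 + (103)·157
So (103)·157 ≡ 1 (mod 210), i.e. 157^(-1) ≡ 103 (mod 210).
Check: 157 × 103 = 16171 ≡ 1 (mod 210)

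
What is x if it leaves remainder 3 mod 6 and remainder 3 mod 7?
3

Using Chinese Remainder Theorem:
M = 6 × 7 = 42
M1 = 7, M2 = 6
y1 = 7^(-1) mod 6 = 1
y2 = 6^(-1) mod 7 = 6
x = (3×7×1 + 3×6×6) mod 42 = 3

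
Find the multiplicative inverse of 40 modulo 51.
37

gcd(40, 51) = 1, so the inverse exists.
Extended Euclidean algorithm on (51, 40):
51 = 1 × 40 + 11  ⟹  11 = (1)·51 + (-1)·40
40 = 3 × 11 + 7  ⟹  7 = (-3)·51 + (4)·40
11 = 1 × 7 + 4  ⟹  4 = (4)·51 + (-5)·40
7 = 1 × 4 + 3  ⟹  3 = (-7)·51 + (9)·40
4 = 1 × 3 + 1  ⟹  1 = (11)·51 + (-14)·40
So (-14)·40 ≡ 1 (mod 51), i.e. 40^(-1) ≡ -14 ≡ 37 (mod 51).
Check: 40 × 37 = 1480 ≡ 1 (mod 51)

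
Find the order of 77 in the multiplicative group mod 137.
34

137 is prime, so ord(77) divides φ(137) = 136.
Divisors of 136: 1, 2, 4, 8, 17, 34, 68, 136.
Repeated squaring: 77^1 ≡ 77, 77^2 ≡ 38, 77^4 ≡ 74, 77^8 ≡ 133, 77^16 ≡ 16, 77^32 ≡ 119, 77^64 ≡ 50, 77^128 ≡ 34 (mod 137).
Test 77^d mod 137 for each divisor d in increasing order:
77^1 ≡ 77
77^2 ≡ 38
77^4 ≡ 74
77^8 ≡ 133
77^17 = 77^16·77^1 ≡ 136
77^34 = 77^32·77^2 ≡ 1  ← first divisor giving 1
The order is 34.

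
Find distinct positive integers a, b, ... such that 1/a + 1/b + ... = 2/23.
1/12 + 1/276

Greedy algorithm:
2/23: ceiling(23/2) = 12, use 1/12
1/276: ceiling(276/1) = 276, use 1/276
Result: 2/23 = 1/12 + 1/276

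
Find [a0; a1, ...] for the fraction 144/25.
[5; 1, 3, 6]

Euclidean algorithm steps:
144 = 5 × 25 + 19
25 = 1 × 19 + 6
19 = 3 × 6 + 1
6 = 6 × 1 + 0
Continued fraction: [5; 1, 3, 6]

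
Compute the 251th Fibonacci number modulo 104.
1

Matrix identity: Q^n = [[F_(n+1), F_n], [F_n, F_(n-1)]] with Q = [[1,1],[1,0]].
n = 251 = 11111011₂. Square-and-multiply, entries mod 104:
Q^1 = [[1,1],[1,0]]
Q^3 = (Q^1)²·Q = [[3,2],[2,1]]
Q^7 = (Q^3)²·Q = [[21,13],[13,8]]
Q^15 = (Q^7)²·Q = [[51,90],[90,65]]
Q^31 = (Q^15)²·Q = [[29,93],[93,40]]
Q^62 = (Q^31)² = [[26,73],[73,57]]
Q^125 = (Q^62)²·Q = [[0,77],[77,27]]
Q^251 = (Q^125)²·Q = [[0,1],[1,103]]
F_251 mod 104 = Q^251[0][1] = 1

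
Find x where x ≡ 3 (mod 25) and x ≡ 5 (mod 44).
753

Using Chinese Remainder Theorem:
M = 25 × 44 = 1100
M1 = 44, M2 = 25
y1 = 44^(-1) mod 25 = 4
y2 = 25^(-1) mod 44 = 37
x = (3×44×4 + 5×25×37) mod 1100 = 753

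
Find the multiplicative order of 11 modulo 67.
66

67 is prime, so ord(11) divides φ(67) = 66.
Divisors of 66: 1, 2, 3, 6, 11, 22, 33, 66.
Repeated squaring: 11^1 ≡ 11, 11^2 ≡ 54, 11^4 ≡ 35, 11^8 ≡ 19, 11^16 ≡ 26, 11^32 ≡ 6, 11^64 ≡ 36 (mod 67).
Test 11^d mod 67 for each divisor d in increasing order:
11^1 ≡ 11
11^2 ≡ 54
11^3 = 11^2·11^1 ≡ 58
11^6 = 11^4·11^2 ≡ 14
11^11 = 11^8·11^2·11^1 ≡ 30
11^22 = 11^16·11^4·11^2 ≡ 29
11^33 = 11^32·11^1 ≡ 66
11^66 = 11^64·11^2 ≡ 1  ← first divisor giving 1
The order is 66.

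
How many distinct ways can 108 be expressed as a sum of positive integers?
483502844

p(n) counts ways to write n as a sum of positive integers (order ignored).
Euler's pentagonal recurrence: p(k) = p(k-1) + p(k-2) - p(k-5) - p(k-7) + p(k-12) + p(k-15) - ... (offsets j(3j∓1)/2, signs ++--, p(0)=1, p(<0)=0).
DP table for k = 0..107: p(0)=1, p(1)=1, p(2)=2, p(3)=3, p(4)=5, p(5)=7, p(6)=11, p(7)=15, p(8)=22, p(9)=30, p(10)=42, p(11)=56, p(12)=77, p(13)=101, p(14)=135, p(15)=176, p(16)=231, p(17)=297, p(18)=385, p(19)=490, p(20)=627, p(21)=792, p(22)=1002, p(23)=1255, p(24)=1575, p(25)=1958, p(26)=2436, p(27)=3010, p(28)=3718, p(29)=4565, p(30)=5604, p(31)=6842, p(32)=8349, p(33)=10143, p(34)=12310, p(35)=14883, p(36)=17977, p(37)=21637, p(38)=26015, p(39)=31185, p(40)=37338, p(41)=44583, p(42)=53174, p(43)=63261, p(44)=75175, p(45)=89134, p(46)=105558, p(47)=124754, p(48)=147273, p(49)=173525, p(50)=204226, p(51)=239943, p(52)=281589, p(53)=329931, p(54)=386155, p(55)=451276, p(56)=526823, p(57)=614154, p(58)=715220, p(59)=831820, p(60)=966467, p(61)=1121505, p(62)=1300156, p(63)=1505499, p(64)=1741630, p(65)=2012558, p(66)=2323520, p(67)=2679689, p(68)=3087735, p(69)=3554345, p(70)=4087968, p(71)=4697205, p(72)=5392783, p(73)=6185689, p(74)=7089500, p(75)=8118264, p(76)=9289091, p(77)=10619863, p(78)=12132164, p(79)=13848650, p(80)=15796476, p(81)=18004327, p(82)=20506255, p(83)=23338469, p(84)=26543660, p(85)=30167357, p(86)=34262962, p(87)=38887673, p(88)=44108109, p(89)=49995925, p(90)=56634173, p(91)=64112359, p(92)=72533807, p(93)=82010177, p(94)=92669720, p(95)=104651419, p(96)=118114304, p(97)=133230930, p(98)=150198136, p(99)=169229875, p(100)=190569292, p(101)=214481126, p(102)=241265379, p(103)=271248950, p(104)=304801365, p(105)=342325709, p(106)=384276336, p(107)=431149389.
Final step: p(108) = p(107) + p(106) - p(103) - p(101) + p(96) + p(93) - p(86) - p(82) + p(73) + p(68) - p(57) - p(51) + p(38) + p(31) - p(16) - p(8)
= 431149389 + 384276336 - 271248950 - 214481126 + 118114304 + 82010177 - 34262962 - 20506255 + 6185689 + 3087735 - 614154 - 239943 + 26015 + 6842 - 231 - 22
= 483502844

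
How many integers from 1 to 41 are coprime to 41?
40

41 = 41
φ(n) = n × ∏(1 - 1/p) for each prime p dividing n
φ(41) = 41 × (1 - 1/41) = 40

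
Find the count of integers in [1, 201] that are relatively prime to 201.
132

201 = 3 × 67
φ(n) = n × ∏(1 - 1/p) for each prime p dividing n
φ(201) = 201 × (1 - 1/3) × (1 - 1/67) = 132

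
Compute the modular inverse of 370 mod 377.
323

gcd(370, 377) = 1, so the inverse exists.
Extended Euclidean algorithm on (377, 370):
377 = 1 × 370 + 7  ⟹  7 = (1)·377 + (-1)·370
370 = 52 × 7 + 6  ⟹  6 = (-52)·377 + (53)·370
7 = 1 × 6 + 1  ⟹  1 = (53)·377 + (-54)·370
So (-54)·370 ≡ 1 (mod 377), i.e. 370^(-1) ≡ -54 ≡ 323 (mod 377).
Check: 370 × 323 = 119510 ≡ 1 (mod 377)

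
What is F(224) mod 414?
255

Matrix identity: Q^n = [[F_(n+1), F_n], [F_n, F_(n-1)]] with Q = [[1,1],[1,0]].
n = 224 = 11100000₂. Square-and-multiply, entries mod 414:
Q^1 = [[1,1],[1,0]]
Q^3 = (Q^1)²·Q = [[3,2],[2,1]]
Q^7 = (Q^3)²·Q = [[21,13],[13,8]]
Q^14 = (Q^7)² = [[196,377],[377,233]]
Q^28 = (Q^14)² = [[41,273],[273,182]]
Q^56 = (Q^28)² = [[34,21],[21,13]]
Q^112 = (Q^56)² = [[355,159],[159,196]]
Q^224 = (Q^112)² = [[196,255],[255,355]]
F_224 mod 414 = Q^224[0][1] = 255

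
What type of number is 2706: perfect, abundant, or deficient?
abundant

Proper divisors of 2706: sum = 1 + 2 + 3 + 6 + 11 + 22 + 33 + 41 + 66 + 82 + 123 + 246 + 451 + 902 + 1353 = 3342
Since 3342 > 2706, 2706 is abundant.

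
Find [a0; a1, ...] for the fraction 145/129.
[1; 8, 16]

Euclidean algorithm steps:
145 = 1 × 129 + 16
129 = 8 × 16 + 1
16 = 16 × 1 + 0
Continued fraction: [1; 8, 16]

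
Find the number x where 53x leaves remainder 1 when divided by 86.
13

gcd(53, 86) = 1, so the inverse exists.
Extended Euclidean algorithm on (86, 53):
86 = 1 × 53 + 33  ⟹  33 = (1)·86 + (-1)·53
53 = 1 × 33 + 20  ⟹  20 = (-1)·86 + (2)·53
33 = 1 × 20 + 13  ⟹  13 = (2)·86 + (-3)·53
20 = 1 × 13 + 7  ⟹  7 = (-3)·86 + (5)·53
13 = 1 × 7 + 6  ⟹  6 = (5)·86 + (-8)·53
7 = 1 × 6 + 1  ⟹  1 = (-8)·86 + (13)·53
So (13)·53 ≡ 1 (mod 86), i.e. 53^(-1) ≡ 13 (mod 86).
Check: 53 × 13 = 689 ≡ 1 (mod 86)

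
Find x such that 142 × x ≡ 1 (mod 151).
67

gcd(142, 151) = 1, so the inverse exists.
Extended Euclidean algorithm on (151, 142):
151 = 1 × 142 + 9  ⟹  9 = (1)·151 + (-1)·142
142 = 15 × 9 + 7  ⟹  7 = (-15)·151 + (16)·142
9 = 1 × 7 + 2  ⟹  2 = (16)·151 + (-17)·142
7 = 3 × 2 + 1  ⟹  1 = (-63)·151 + (67)·142
So (67)·142 ≡ 1 (mod 151), i.e. 142^(-1) ≡ 67 (mod 151).
Check: 142 × 67 = 9514 ≡ 1 (mod 151)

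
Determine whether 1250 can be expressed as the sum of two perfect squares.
5² + 35² (a=5, b=35)

Factorization: 1250 = 2 × 5^4
By Fermat: n is sum of two squares iff every prime p ≡ 3 (mod 4) appears to even power.
All primes ≡ 3 (mod 4) appear to even power.
Search a = 0, 1, 2, … for 1250 - a² a perfect square: first hit at a = 5: 1250 - 25 = 1225 = 35².
1250 = 5² + 35² = 25 + 1225 ✓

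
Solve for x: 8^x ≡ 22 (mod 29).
18

Baby-step giant-step with step n = ⌈√29⌉ = 6.
Baby steps 8^j mod 29 (j:value) for j=0..5: 0:1, 1:8, 2:6, 3:19, 4:7, 5:27.
Giant-step multiplier: 8^(-6) ≡ 8^(28-6) = 8^22 ≡ 9 (mod 29).
Giant steps γ_i = 22·9^i mod 29: γ_0=22, γ_1=24, γ_2=13, γ_3=1 (in table at j=0).
x = i·n + j = 3·6 + 0 = 18.
Check: 8^18 ≡ 22 (mod 29).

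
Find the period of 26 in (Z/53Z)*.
52

53 is prime, so ord(26) divides φ(53) = 52.
Divisors of 52: 1, 2, 4, 13, 26, 52.
Repeated squaring: 26^1 ≡ 26, 26^2 ≡ 40, 26^4 ≡ 10, 26^8 ≡ 47, 26^16 ≡ 36, 26^32 ≡ 24 (mod 53).
Test 26^d mod 53 for each divisor d in increasing order:
26^1 ≡ 26
26^2 ≡ 40
26^4 ≡ 10
26^13 = 26^8·26^4·26^1 ≡ 30
26^26 = 26^16·26^8·26^2 ≡ 52
26^52 = 26^32·26^16·26^4 ≡ 1  ← first divisor giving 1
The order is 52.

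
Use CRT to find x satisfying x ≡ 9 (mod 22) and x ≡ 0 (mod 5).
75

Using Chinese Remainder Theorem:
M = 22 × 5 = 110
M1 = 5, M2 = 22
y1 = 5^(-1) mod 22 = 9
y2 = 22^(-1) mod 5 = 3
x = (9×5×9 + 0×22×3) mod 110 = 75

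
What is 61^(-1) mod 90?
31

gcd(61, 90) = 1, so the inverse exists.
Extended Euclidean algorithm on (90, 61):
90 = 1 × 61 + 29  ⟹  29 = (1)·90 + (-1)·61
61 = 2 × 29 + 3  ⟹  3 = (-2)·90 + (3)·61
29 = 9 × 3 + 2  ⟹  2 = (19)·90 + (-28)·61
3 = 1 × 2 + 1  ⟹  1 = (-21)·90 + (31)·61
So (31)·61 ≡ 1 (mod 90), i.e. 61^(-1) ≡ 31 (mod 90).
Check: 61 × 31 = 1891 ≡ 1 (mod 90)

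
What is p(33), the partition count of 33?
10143

p(n) counts ways to write n as a sum of positive integers (order ignored).
Euler's pentagonal recurrence: p(k) = p(k-1) + p(k-2) - p(k-5) - p(k-7) + p(k-12) + p(k-15) - ... (offsets j(3j∓1)/2, signs ++--, p(0)=1, p(<0)=0).
DP table for k = 0..32: p(0)=1, p(1)=1, p(2)=2, p(3)=3, p(4)=5, p(5)=7, p(6)=11, p(7)=15, p(8)=22, p(9)=30, p(10)=42, p(11)=56, p(12)=77, p(13)=101, p(14)=135, p(15)=176, p(16)=231, p(17)=297, p(18)=385, p(19)=490, p(20)=627, p(21)=792, p(22)=1002, p(23)=1255, p(24)=1575, p(25)=1958, p(26)=2436, p(27)=3010, p(28)=3718, p(29)=4565, p(30)=5604, p(31)=6842, p(32)=8349.
Final step: p(33) = p(32) + p(31) - p(28) - p(26) + p(21) + p(18) - p(11) - p(7)
= 8349 + 6842 - 3718 - 2436 + 792 + 385 - 56 - 15
= 10143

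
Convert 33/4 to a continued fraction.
[8; 4]

Euclidean algorithm steps:
33 = 8 × 4 + 1
4 = 4 × 1 + 0
Continued fraction: [8; 4]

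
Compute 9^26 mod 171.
36

Repeated squaring. Binary of 26 = 11010.
9^1 ≡ 9 (mod 171); 9^2 ≡ 81 (mod 171); 9^4 ≡ 63 (mod 171); 9^8 ≡ 36 (mod 171); 9^16 ≡ 99 (mod 171)
9^26 = 9^2 × 9^8 × 9^16 ≡ 36 (mod 171)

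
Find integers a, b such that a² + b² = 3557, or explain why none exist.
34² + 49² (a=34, b=49)

Factorization: 3557 = 3557
By Fermat: n is sum of two squares iff every prime p ≡ 3 (mod 4) appears to even power.
All primes ≡ 3 (mod 4) appear to even power.
Search a = 0, 1, 2, … for 3557 - a² a perfect square: first hit at a = 34: 3557 - 1156 = 2401 = 49².
3557 = 34² + 49² = 1156 + 2401 ✓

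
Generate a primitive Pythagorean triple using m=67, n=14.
(4293, 1876, 4685)

Euclid's formula: a = m² - n², b = 2mn, c = m² + n²
m = 67, n = 14
a = 67² - 14² = 4489 - 196 = 4293
b = 2 × 67 × 14 = 1876
c = 67² + 14² = 4489 + 196 = 4685
Verification: 4293² + 1876² = 18429849 + 3519376 = 21949225 = 4685² ✓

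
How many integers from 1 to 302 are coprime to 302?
150

302 = 2 × 151
φ(n) = n × ∏(1 - 1/p) for each prime p dividing n
φ(302) = 302 × (1 - 1/2) × (1 - 1/151) = 150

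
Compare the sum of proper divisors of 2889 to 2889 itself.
deficient

Proper divisors of 2889: sum = 1 + 3 + 9 + 27 + 107 + 321 + 963 = 1431
Since 1431 < 2889, 2889 is deficient.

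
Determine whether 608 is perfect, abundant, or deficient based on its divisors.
abundant

Proper divisors of 608: sum = 1 + 2 + 4 + 8 + 16 + 19 + 32 + 38 + 76 + 152 + 304 = 652
Since 652 > 608, 608 is abundant.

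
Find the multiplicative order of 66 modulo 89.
88

89 is prime, so ord(66) divides φ(89) = 88.
Divisors of 88: 1, 2, 4, 8, 11, 22, 44, 88.
Repeated squaring: 66^1 ≡ 66, 66^2 ≡ 84, 66^4 ≡ 25, 66^8 ≡ 2, 66^16 ≡ 4, 66^32 ≡ 16, 66^64 ≡ 78 (mod 89).
Test 66^d mod 89 for each divisor d in increasing order:
66^1 ≡ 66
66^2 ≡ 84
66^4 ≡ 25
66^8 ≡ 2
66^11 = 66^8·66^2·66^1 ≡ 52
66^22 = 66^16·66^4·66^2 ≡ 34
66^44 = 66^32·66^8·66^4 ≡ 88
66^88 = 66^64·66^16·66^8 ≡ 1  ← first divisor giving 1
The order is 88.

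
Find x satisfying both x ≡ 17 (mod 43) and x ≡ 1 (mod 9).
361

Using Chinese Remainder Theorem:
M = 43 × 9 = 387
M1 = 9, M2 = 43
y1 = 9^(-1) mod 43 = 24
y2 = 43^(-1) mod 9 = 4
x = (17×9×24 + 1×43×4) mod 387 = 361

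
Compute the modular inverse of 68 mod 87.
32

gcd(68, 87) = 1, so the inverse exists.
Extended Euclidean algorithm on (87, 68):
87 = 1 × 68 + 19  ⟹  19 = (1)·87 + (-1)·68
68 = 3 × 19 + 11  ⟹  11 = (-3)·87 + (4)·68
19 = 1 × 11 + 8  ⟹  8 = (4)·87 + (-5)·68
11 = 1 × 8 + 3  ⟹  3 = (-7)·87 + (9)·68
8 = 2 × 3 + 2  ⟹  2 = (18)·87 + (-23)·68
3 = 1 × 2 + 1  ⟹  1 = (-25)·87 + (32)·68
So (32)·68 ≡ 1 (mod 87), i.e. 68^(-1) ≡ 32 (mod 87).
Check: 68 × 32 = 2176 ≡ 1 (mod 87)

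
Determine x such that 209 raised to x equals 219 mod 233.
50

Baby-step giant-step with step n = ⌈√233⌉ = 16.
Baby steps 209^j mod 233 (j:value) for j=0..15: 0:1, 1:209, 2:110, 3:156, 4:217, 5:151, 6:104, 7:67, 8:23, 9:147, 10:200, 11:93, 12:98, 13:211, 14:62, 15:143.
Giant-step multiplier: 209^(-16) ≡ 209^(232-16) = 209^216 ≡ 37 (mod 233).
Giant steps γ_i = 219·37^i mod 233: γ_0=219, γ_1=181, γ_2=173, γ_3=110 (in table at j=2).
x = i·n + j = 3·16 + 2 = 50.
Check: 209^50 ≡ 219 (mod 233).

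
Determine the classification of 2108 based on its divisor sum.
deficient

Proper divisors of 2108: sum = 1 + 2 + 4 + 17 + 31 + 34 + 62 + 68 + 124 + 527 + 1054 = 1924
Since 1924 < 2108, 2108 is deficient.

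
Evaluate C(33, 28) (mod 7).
1

Using Lucas' theorem:
Write n=33 and k=28 in base 7:
n in base 7: [4, 5]
k in base 7: [4, 0]
C(33,28) mod 7 = ∏ C(n_i, k_i) mod 7
Digit binomials (mod 7): C(4,4) = 1; C(5,0) = 1
Product: 1 × 1 = 1 ≡ 1 (mod 7)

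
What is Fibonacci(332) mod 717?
201

Matrix identity: Q^n = [[F_(n+1), F_n], [F_n, F_(n-1)]] with Q = [[1,1],[1,0]].
n = 332 = 101001100₂. Square-and-multiply, entries mod 717:
Q^1 = [[1,1],[1,0]]
Q^2 = (Q^1)² = [[2,1],[1,1]]
Q^5 = (Q^2)²·Q = [[8,5],[5,3]]
Q^10 = (Q^5)² = [[89,55],[55,34]]
Q^20 = (Q^10)² = [[191,312],[312,596]]
Q^41 = (Q^20)²·Q = [[76,463],[463,330]]
Q^83 = (Q^41)²·Q = [[150,26],[26,124]]
Q^166 = (Q^83)² = [[232,671],[671,278]]
Q^332 = (Q^166)² = [[14,201],[201,530]]
F_332 mod 717 = Q^332[0][1] = 201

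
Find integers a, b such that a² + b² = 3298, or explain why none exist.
7² + 57² (a=7, b=57)

Factorization: 3298 = 2 × 17 × 97
By Fermat: n is sum of two squares iff every prime p ≡ 3 (mod 4) appears to even power.
All primes ≡ 3 (mod 4) appear to even power.
Search a = 0, 1, 2, … for 3298 - a² a perfect square: first hit at a = 7: 3298 - 49 = 3249 = 57².
3298 = 7² + 57² = 49 + 3249 ✓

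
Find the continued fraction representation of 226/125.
[1; 1, 4, 4, 1, 4]

Euclidean algorithm steps:
226 = 1 × 125 + 101
125 = 1 × 101 + 24
101 = 4 × 24 + 5
24 = 4 × 5 + 4
5 = 1 × 4 + 1
4 = 4 × 1 + 0
Continued fraction: [1; 1, 4, 4, 1, 4]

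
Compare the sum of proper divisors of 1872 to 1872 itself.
abundant

Proper divisors of 1872: sum = 1 + 2 + 3 + 4 + 6 + 8 + 9 + 12 + ... + 312 + 468 + 624 + 936 (29 divisors) = 3770
Since 3770 > 1872, 1872 is abundant.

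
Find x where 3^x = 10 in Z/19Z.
11

Baby-step giant-step with step n = ⌈√19⌉ = 5.
Baby steps 3^j mod 19 (j:value) for j=0..4: 0:1, 1:3, 2:9, 3:8, 4:5.
Giant-step multiplier: 3^(-5) ≡ 3^(18-5) = 3^13 ≡ 14 (mod 19).
Giant steps γ_i = 10·14^i mod 19: γ_0=10, γ_1=7, γ_2=3 (in table at j=1).
x = i·n + j = 2·5 + 1 = 11.
Check: 3^11 ≡ 10 (mod 19).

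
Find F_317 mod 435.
92

Matrix identity: Q^n = [[F_(n+1), F_n], [F_n, F_(n-1)]] with Q = [[1,1],[1,0]].
n = 317 = 100111101₂. Square-and-multiply, entries mod 435:
Q^1 = [[1,1],[1,0]]
Q^2 = (Q^1)² = [[2,1],[1,1]]
Q^4 = (Q^2)² = [[5,3],[3,2]]
Q^9 = (Q^4)²·Q = [[55,34],[34,21]]
Q^19 = (Q^9)²·Q = [[240,266],[266,409]]
Q^39 = (Q^19)²·Q = [[405,31],[31,374]]
Q^79 = (Q^39)²·Q = [[345,121],[121,224]]
Q^158 = (Q^79)² = [[121,119],[119,2]]
Q^317 = (Q^158)²·Q = [[374,92],[92,282]]
F_317 mod 435 = Q^317[0][1] = 92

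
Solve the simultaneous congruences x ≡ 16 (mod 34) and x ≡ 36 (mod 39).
1206

Using Chinese Remainder Theorem:
M = 34 × 39 = 1326
M1 = 39, M2 = 34
y1 = 39^(-1) mod 34 = 7
y2 = 34^(-1) mod 39 = 31
x = (16×39×7 + 36×34×31) mod 1326 = 1206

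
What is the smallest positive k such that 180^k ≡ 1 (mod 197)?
196

197 is prime, so ord(180) divides φ(197) = 196.
Divisors of 196: 1, 2, 4, 7, 14, 28, 49, 98, 196.
Repeated squaring: 180^1 ≡ 180, 180^2 ≡ 92, 180^4 ≡ 190, 180^8 ≡ 49, 180^16 ≡ 37, 180^32 ≡ 187, 180^64 ≡ 100, 180^128 ≡ 150 (mod 197).
Test 180^d mod 197 for each divisor d in increasing order:
180^1 ≡ 180
180^2 ≡ 92
180^4 ≡ 190
180^7 = 180^4·180^2·180^1 ≡ 113
180^14 = 180^8·180^4·180^2 ≡ 161
180^28 = 180^16·180^8·180^4 ≡ 114
180^49 = 180^32·180^16·180^1 ≡ 183
180^98 = 180^64·180^32·180^2 ≡ 196
180^196 = 180^128·180^64·180^4 ≡ 1  ← first divisor giving 1
The order is 196.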